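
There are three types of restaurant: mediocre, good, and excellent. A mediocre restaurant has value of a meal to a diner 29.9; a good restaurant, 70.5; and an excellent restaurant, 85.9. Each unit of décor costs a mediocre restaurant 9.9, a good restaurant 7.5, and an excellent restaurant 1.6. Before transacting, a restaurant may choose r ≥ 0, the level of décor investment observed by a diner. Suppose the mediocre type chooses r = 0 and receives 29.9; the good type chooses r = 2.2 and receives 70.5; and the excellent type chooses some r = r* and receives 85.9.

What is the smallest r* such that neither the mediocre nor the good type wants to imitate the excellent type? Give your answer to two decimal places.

5.66

Good type (on-path payoff 70.5 − 7.5×2.2 = 54) won't mimic when 54 ≥ 85.9 − 7.5·r*, i.e. r* ≥ 4.25.
Mediocre type (on-path payoff 29.9) won't mimic when 29.9 ≥ 85.9 − 9.9·r*, i.e. r* ≥ 5.66.
Both must hold, so r* = max(5.66, 4.25) = 5.66. The mediocre type's constraint binds.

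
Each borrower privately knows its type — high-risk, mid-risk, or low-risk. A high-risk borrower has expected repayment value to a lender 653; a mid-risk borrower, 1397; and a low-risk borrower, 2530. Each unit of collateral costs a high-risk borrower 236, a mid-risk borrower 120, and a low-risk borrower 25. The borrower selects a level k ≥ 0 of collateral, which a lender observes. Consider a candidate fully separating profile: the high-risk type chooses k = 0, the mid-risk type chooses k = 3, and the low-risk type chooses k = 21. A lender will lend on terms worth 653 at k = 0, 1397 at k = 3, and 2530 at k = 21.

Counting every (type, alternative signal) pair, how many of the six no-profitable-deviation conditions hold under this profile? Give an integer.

5

High-risk (own payoff 653): to k=3 gives 1397 − 236×3 = 689 → profitable ✗; to k=21 gives 2530 − 236×21 = -2426 → no gain ✓.
Mid-risk (own payoff 1397 − 120×3 = 1037): to k=0 gives 653 → no gain ✓; to k=21 gives 2530 − 120×21 = 10 → no gain ✓.
Low-risk (own payoff 2530 − 25×21 = 2005): to k=0 gives 653 → no gain ✓; to k=3 gives 1397 − 25×3 = 1322 → no gain ✓.
5 of the 6 constraints hold; not an equilibrium.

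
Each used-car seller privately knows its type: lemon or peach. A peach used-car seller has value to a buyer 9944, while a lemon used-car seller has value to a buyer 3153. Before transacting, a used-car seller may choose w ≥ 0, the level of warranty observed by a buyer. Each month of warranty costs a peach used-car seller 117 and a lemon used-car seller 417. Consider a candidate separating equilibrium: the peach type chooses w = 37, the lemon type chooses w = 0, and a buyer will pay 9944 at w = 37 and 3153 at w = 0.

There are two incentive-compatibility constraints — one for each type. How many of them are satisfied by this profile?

2

Peach type: signal → 9944 − 117 × 37 = 5615; deviate to 0 → 3153. IC holds (5615 ≥ 3153).
Lemon type: stay at 0 → 3153; mimic → 9944 − 417 × 37 = -5485. IC holds (3153 ≥ -5485).
2 of 2 constraints hold, so this is a separating equilibrium.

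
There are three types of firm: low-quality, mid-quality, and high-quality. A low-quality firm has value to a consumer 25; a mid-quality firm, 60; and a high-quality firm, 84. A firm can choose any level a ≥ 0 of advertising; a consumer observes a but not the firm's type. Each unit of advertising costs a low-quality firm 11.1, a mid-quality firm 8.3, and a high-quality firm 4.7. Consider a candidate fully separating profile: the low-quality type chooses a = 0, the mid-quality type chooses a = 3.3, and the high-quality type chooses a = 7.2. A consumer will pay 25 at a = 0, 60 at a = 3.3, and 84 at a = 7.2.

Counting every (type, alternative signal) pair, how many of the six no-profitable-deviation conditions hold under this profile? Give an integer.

Mid-quality (own payoff 60 − 8.3×3.3 = 32.61): to a=0 gives 25 → no gain ✓; to a=7.2 gives 84 − 8.3×7.2 = 24.24 → no gain ✓.
High-quality (own payoff 84 − 4.7×7.2 = 50.16): to a=0 gives 25 → no gain ✓; to a=3.3 gives 60 − 4.7×3.3 = 44.49 → no gain ✓.
Low-quality (own payoff 25): to a=3.3 gives 60 − 11.1×3.3 = 23.37 → no gain ✓; to a=7.2 gives 84 − 11.1×7.2 = 4.08 → no gain ✓.
6 of the 6 constraints hold; this profile is a separating equilibrium.

6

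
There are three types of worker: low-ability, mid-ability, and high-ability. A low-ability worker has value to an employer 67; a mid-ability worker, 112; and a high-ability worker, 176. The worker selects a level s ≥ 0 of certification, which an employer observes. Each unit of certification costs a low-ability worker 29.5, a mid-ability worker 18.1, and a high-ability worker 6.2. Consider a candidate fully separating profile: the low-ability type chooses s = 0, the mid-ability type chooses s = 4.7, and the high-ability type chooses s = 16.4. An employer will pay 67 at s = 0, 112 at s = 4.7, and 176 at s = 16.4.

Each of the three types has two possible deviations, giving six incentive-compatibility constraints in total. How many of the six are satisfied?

Low-ability (own payoff 67): to s=4.7 gives 112 − 29.5×4.7 = -26.65 → no gain ✓; to s=16.4 gives 176 − 29.5×16.4 = -307.8 → no gain ✓.
High-ability (own payoff 176 − 6.2×16.4 = 74.32): to s=0 gives 67 → no gain ✓; to s=4.7 gives 112 − 6.2×4.7 = 82.86 → profitable ✗.
Mid-ability (own payoff 112 − 18.1×4.7 = 26.93): to s=0 gives 67 → profitable ✗; to s=16.4 gives 176 − 18.1×16.4 = -120.84 → no gain ✓.
4 of the 6 constraints hold; not an equilibrium.

4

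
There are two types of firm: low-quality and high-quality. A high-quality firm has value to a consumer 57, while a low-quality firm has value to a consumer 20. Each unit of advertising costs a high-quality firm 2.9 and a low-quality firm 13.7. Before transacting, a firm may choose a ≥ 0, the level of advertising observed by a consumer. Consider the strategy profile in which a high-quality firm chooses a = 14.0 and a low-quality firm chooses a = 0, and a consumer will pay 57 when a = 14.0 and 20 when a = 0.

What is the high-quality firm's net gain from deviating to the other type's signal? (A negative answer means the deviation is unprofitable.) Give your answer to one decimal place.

3.6

Playing a = 14.0 the high-quality firm receives 57 − 2.9 × 14.0 = 16.4.
Deviating to a = 0 yields 20 instead.
Gain from deviating: 20 − 16.4 = 3.6.
The gain is positive, so the high-quality type's incentive-compatibility constraint is violated — this profile is not a separating equilibrium.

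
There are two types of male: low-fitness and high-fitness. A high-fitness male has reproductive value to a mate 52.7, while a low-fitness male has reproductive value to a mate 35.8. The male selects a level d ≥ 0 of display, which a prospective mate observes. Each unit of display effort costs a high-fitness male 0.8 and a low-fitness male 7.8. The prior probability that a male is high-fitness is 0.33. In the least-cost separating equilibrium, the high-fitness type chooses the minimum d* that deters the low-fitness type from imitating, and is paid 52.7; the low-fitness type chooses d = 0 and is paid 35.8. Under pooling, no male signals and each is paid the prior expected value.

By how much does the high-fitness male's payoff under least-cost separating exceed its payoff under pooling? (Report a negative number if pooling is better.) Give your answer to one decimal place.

Least-cost separating signal: d* solves 35.8 = 52.7 − 7.8·d*, so d* = (52.7 − 35.8)/7.8 ≈ 2.1667.
High-fitness type's separating payoff: 52.7 − 0.8 × d* = 52.7 − 0.8 × (52.7 − 35.8)/7.8 = 52.7 − 13.52/7.8 ≈ 50.967.
Pooling payoff: 0.33 × 52.7 + 0.67 × 35.8 = 41.377.
Difference: 50.967 − 41.377 = 9.59, i.e. 9.6 to one decimal place.
The high-fitness type prefers to separate.

9.6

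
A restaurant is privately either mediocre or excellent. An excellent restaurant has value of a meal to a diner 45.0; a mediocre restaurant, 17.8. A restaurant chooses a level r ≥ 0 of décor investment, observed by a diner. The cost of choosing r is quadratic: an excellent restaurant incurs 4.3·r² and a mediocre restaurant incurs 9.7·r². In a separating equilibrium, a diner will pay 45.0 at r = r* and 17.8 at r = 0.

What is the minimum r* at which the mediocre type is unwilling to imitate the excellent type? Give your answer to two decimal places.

The mediocre type at r = 0 receives 17.8; imitating at r* yields 45.0 − 9.7·r*².
Indifference: 17.8 = 45.0 − 9.7·r*², so r*² = (45.0 − 17.8) / 9.7 ≈ 2.8041.
r* = √2.8041 ≈ 1.67.

1.67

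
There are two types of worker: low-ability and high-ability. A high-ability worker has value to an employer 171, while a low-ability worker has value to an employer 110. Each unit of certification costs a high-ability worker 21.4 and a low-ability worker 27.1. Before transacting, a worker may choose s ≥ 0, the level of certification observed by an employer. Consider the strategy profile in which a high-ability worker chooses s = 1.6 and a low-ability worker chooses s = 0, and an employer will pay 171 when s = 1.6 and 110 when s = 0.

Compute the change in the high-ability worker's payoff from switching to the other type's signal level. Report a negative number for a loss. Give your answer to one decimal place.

-26.8

Playing s = 1.6 the high-ability worker receives 171 − 21.4 × 1.6 = 136.76.
Deviating to s = 0 yields 110 instead.
Gain from deviating: 110 − 136.76 = -26.76, i.e. -26.8 to one decimal place.
The gain is negative, so the high-ability type's incentive-compatibility constraint is satisfied.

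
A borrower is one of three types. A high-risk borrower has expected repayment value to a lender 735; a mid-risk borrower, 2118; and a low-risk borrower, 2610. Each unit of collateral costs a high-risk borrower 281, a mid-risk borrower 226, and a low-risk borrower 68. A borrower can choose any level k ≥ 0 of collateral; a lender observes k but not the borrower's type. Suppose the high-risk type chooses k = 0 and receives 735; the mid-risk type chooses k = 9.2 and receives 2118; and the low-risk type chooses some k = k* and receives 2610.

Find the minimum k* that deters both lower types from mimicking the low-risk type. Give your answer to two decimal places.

11.38

High-risk type (on-path payoff 735) won't mimic when 735 ≥ 2610 − 281·k*, i.e. k* ≥ 6.67.
Mid-risk type (on-path payoff 2118 − 226×9.2 = 38.8) won't mimic when 38.8 ≥ 2610 − 226·k*, i.e. k* ≥ 11.38.
Both must hold, so k* = max(6.67, 11.38) = 11.38. The mid-risk type's constraint binds.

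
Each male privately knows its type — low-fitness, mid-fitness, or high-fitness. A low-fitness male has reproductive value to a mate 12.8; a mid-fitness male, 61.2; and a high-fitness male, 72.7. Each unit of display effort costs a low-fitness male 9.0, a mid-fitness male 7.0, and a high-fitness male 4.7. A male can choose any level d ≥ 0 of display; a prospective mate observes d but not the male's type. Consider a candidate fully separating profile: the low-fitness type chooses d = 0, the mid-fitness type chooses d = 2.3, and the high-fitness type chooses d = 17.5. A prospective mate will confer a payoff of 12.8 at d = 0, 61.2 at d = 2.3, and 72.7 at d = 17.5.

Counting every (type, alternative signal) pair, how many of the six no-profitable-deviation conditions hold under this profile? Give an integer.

High-fitness (own payoff 72.7 − 4.7×17.5 = -9.55): to d=0 gives 12.8 → profitable ✗; to d=2.3 gives 61.2 − 4.7×2.3 = 50.39 → profitable ✗.
Mid-fitness (own payoff 61.2 − 7.0×2.3 = 45.1): to d=0 gives 12.8 → no gain ✓; to d=17.5 gives 72.7 − 7.0×17.5 = -49.8 → no gain ✓.
Low-fitness (own payoff 12.8): to d=2.3 gives 61.2 − 9.0×2.3 = 40.5 → profitable ✗; to d=17.5 gives 72.7 − 9.0×17.5 = -84.8 → no gain ✓.
3 of the 6 constraints hold; not an equilibrium.

3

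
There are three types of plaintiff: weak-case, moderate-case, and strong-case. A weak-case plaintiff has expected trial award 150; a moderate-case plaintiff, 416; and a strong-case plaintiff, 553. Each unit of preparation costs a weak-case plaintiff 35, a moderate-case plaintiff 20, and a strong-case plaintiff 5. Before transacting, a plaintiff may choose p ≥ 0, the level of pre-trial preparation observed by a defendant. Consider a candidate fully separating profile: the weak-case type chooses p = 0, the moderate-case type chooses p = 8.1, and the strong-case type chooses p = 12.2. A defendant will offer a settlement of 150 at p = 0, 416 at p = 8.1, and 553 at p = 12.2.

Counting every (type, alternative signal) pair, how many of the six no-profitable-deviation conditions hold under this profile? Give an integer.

Moderate-case (own payoff 416 − 20×8.1 = 254): to p=0 gives 150 → no gain ✓; to p=12.2 gives 553 − 20×12.2 = 309 → profitable ✗.
Weak-case (own payoff 150): to p=8.1 gives 416 − 35×8.1 = 132.5 → no gain ✓; to p=12.2 gives 553 − 35×12.2 = 126 → no gain ✓.
Strong-case (own payoff 553 − 5×12.2 = 492): to p=0 gives 150 → no gain ✓; to p=8.1 gives 416 − 5×8.1 = 375.5 → no gain ✓.
5 of the 6 constraints hold; not an equilibrium.

5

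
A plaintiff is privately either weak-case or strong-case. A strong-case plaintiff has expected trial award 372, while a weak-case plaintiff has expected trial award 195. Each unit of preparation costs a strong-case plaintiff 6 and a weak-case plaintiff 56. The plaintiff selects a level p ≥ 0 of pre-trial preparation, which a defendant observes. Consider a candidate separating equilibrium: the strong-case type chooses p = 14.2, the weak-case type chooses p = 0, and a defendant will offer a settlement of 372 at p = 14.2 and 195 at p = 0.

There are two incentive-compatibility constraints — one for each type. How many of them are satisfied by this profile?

2

Weak-case type: stay at 0 → 195; mimic → 372 − 56 × 14.2 = -423.2. IC holds (195 ≥ -423.2).
Strong-case type: signal → 372 − 6 × 14.2 = 286.8; deviate to 0 → 195. IC holds (286.8 ≥ 195).
2 of 2 constraints hold, so this is a separating equilibrium.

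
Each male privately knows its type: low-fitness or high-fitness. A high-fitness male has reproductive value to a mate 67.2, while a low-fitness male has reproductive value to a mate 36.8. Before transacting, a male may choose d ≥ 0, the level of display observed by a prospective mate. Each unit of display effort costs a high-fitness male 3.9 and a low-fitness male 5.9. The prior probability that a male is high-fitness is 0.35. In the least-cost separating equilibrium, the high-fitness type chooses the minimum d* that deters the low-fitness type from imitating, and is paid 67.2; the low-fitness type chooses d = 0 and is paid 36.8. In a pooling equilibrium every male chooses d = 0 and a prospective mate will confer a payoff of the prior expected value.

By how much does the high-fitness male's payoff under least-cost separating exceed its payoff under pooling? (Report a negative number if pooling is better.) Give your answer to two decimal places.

Least-cost separating signal: d* solves 36.8 = 67.2 − 5.9·d*, so d* = (67.2 − 36.8)/5.9 ≈ 5.1525.
High-fitness type's separating payoff: 67.2 − 3.9 × d* = 67.2 − 3.9 × (67.2 − 36.8)/5.9 = 67.2 − 118.56/5.9 ≈ 47.1051.
Pooling payoff: 0.35 × 67.2 + 0.65 × 36.8 = 47.44.
Difference: 47.1051 − 47.44 = -0.3349, i.e. -0.33 to two decimal places.
The high-fitness type would prefer the pooling outcome.

-0.33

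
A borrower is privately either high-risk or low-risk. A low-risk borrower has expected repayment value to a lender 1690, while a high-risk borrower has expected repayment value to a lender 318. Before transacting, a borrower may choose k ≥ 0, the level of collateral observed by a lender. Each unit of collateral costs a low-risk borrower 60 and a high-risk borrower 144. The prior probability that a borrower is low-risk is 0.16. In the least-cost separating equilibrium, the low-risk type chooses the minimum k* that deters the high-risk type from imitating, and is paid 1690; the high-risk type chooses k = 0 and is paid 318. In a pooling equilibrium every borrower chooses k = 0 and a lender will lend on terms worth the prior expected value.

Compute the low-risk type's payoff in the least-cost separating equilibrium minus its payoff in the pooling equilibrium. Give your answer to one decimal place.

580.8

Least-cost separating signal: k* solves 318 = 1690 − 144·k*, so k* = (1690 − 318)/144 ≈ 9.5278.
Low-risk type's separating payoff: 1690 − 60 × k* = 1690 − 60 × (1690 − 318)/144 = 1690 − 82320/144 ≈ 1118.333.
Pooling payoff: 0.16 × 1690 + 0.84 × 318 = 537.52.
Difference: 1118.333 − 537.52 = 580.813, i.e. 580.8 to one decimal place.
The low-risk type prefers to separate.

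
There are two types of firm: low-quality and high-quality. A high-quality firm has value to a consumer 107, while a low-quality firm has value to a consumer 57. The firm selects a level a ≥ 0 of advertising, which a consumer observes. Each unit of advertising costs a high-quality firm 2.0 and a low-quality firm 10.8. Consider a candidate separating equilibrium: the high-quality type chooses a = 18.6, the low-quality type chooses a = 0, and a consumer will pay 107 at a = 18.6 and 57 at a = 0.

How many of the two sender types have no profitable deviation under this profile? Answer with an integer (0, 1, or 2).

High-quality type: signal → 107 − 2.0 × 18.6 = 69.8; deviate to 0 → 57. IC holds (69.8 ≥ 57).
Low-quality type: stay at 0 → 57; mimic → 107 − 10.8 × 18.6 = -93.88. IC holds (57 ≥ -93.88).
2 of 2 constraints hold, so this is a separating equilibrium.

2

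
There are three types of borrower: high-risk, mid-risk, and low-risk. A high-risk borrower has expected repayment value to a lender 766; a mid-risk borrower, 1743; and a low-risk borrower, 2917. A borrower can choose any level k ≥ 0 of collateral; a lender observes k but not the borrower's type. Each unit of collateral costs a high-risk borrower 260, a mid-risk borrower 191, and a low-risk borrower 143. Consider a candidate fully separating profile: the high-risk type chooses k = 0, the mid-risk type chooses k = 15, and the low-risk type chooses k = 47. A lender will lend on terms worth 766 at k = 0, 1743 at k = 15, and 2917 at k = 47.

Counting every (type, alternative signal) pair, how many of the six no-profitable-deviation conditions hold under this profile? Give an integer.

Mid-risk (own payoff 1743 − 191×15 = -1122): to k=0 gives 766 → profitable ✗; to k=47 gives 2917 − 191×47 = -6060 → no gain ✓.
High-risk (own payoff 766): to k=15 gives 1743 − 260×15 = -2157 → no gain ✓; to k=47 gives 2917 − 260×47 = -9303 → no gain ✓.
Low-risk (own payoff 2917 − 143×47 = -3804): to k=0 gives 766 → profitable ✗; to k=15 gives 1743 − 143×15 = -402 → profitable ✗.
3 of the 6 constraints hold; not an equilibrium.

3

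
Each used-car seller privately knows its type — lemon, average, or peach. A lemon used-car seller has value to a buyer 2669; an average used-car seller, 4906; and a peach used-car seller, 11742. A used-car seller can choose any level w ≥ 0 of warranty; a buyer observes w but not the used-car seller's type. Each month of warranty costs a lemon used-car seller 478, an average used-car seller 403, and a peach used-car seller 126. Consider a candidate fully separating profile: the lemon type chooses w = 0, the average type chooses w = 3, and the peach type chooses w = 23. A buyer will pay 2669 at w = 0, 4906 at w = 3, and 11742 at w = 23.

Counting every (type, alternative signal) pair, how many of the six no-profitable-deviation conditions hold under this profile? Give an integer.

5

Average (own payoff 4906 − 403×3 = 3697): to w=0 gives 2669 → no gain ✓; to w=23 gives 11742 − 403×23 = 2473 → no gain ✓.
Lemon (own payoff 2669): to w=3 gives 4906 − 478×3 = 3472 → profitable ✗; to w=23 gives 11742 − 478×23 = 748 → no gain ✓.
Peach (own payoff 11742 − 126×23 = 8844): to w=0 gives 2669 → no gain ✓; to w=3 gives 4906 − 126×3 = 4528 → no gain ✓.
5 of the 6 constraints hold; not an equilibrium.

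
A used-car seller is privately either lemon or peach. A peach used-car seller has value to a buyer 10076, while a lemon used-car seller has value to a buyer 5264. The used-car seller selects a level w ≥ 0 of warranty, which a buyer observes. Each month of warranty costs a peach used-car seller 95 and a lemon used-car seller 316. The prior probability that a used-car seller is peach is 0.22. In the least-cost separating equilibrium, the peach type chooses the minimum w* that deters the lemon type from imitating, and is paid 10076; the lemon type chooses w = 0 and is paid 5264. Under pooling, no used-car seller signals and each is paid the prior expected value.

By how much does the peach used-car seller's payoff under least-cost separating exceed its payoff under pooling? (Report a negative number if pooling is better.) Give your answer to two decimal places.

Least-cost separating signal: w* solves 5264 = 10076 − 316·w*, so w* = (10076 − 5264)/316 ≈ 15.2278.
Peach type's separating payoff: 10076 − 95 × w* = 10076 − 95 × (10076 − 5264)/316 = 10076 − 457140/316 ≈ 8629.3544.
Pooling payoff: 0.22 × 10076 + 0.78 × 5264 = 6322.64.
Difference: 8629.3544 − 6322.64 = 2306.7144, i.e. 2306.71 to two decimal places.
The peach type prefers to separate.

2306.71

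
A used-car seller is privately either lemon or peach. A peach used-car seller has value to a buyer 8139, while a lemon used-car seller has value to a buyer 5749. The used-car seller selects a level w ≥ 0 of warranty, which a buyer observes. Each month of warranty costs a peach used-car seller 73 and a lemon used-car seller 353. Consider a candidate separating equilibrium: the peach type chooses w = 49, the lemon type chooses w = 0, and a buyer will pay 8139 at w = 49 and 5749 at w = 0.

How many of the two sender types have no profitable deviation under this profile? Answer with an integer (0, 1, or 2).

Peach type: signal → 8139 − 73 × 49 = 4562; deviate to 0 → 5749. IC fails (4562 < 5749).
Lemon type: stay at 0 → 5749; mimic → 8139 − 353 × 49 = -9158. IC holds (5749 ≥ -9158).
1 of 2 constraints hold, so this profile is not an equilibrium.

1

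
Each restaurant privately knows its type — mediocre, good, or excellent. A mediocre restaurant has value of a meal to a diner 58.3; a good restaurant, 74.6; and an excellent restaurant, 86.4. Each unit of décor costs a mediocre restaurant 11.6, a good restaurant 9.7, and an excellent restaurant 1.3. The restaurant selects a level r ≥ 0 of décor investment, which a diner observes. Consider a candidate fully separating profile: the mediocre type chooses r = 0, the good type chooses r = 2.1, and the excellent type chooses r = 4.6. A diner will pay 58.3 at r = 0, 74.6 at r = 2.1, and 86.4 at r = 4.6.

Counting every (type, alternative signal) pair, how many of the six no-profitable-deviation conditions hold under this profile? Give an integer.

Excellent (own payoff 86.4 − 1.3×4.6 = 80.42): to r=0 gives 58.3 → no gain ✓; to r=2.1 gives 74.6 − 1.3×2.1 = 71.87 → no gain ✓.
Mediocre (own payoff 58.3): to r=2.1 gives 74.6 − 11.6×2.1 = 50.24 → no gain ✓; to r=4.6 gives 86.4 − 11.6×4.6 = 33.04 → no gain ✓.
Good (own payoff 74.6 − 9.7×2.1 = 54.23): to r=0 gives 58.3 → profitable ✗; to r=4.6 gives 86.4 − 9.7×4.6 = 41.78 → no gain ✓.
5 of the 6 constraints hold; not an equilibrium.

5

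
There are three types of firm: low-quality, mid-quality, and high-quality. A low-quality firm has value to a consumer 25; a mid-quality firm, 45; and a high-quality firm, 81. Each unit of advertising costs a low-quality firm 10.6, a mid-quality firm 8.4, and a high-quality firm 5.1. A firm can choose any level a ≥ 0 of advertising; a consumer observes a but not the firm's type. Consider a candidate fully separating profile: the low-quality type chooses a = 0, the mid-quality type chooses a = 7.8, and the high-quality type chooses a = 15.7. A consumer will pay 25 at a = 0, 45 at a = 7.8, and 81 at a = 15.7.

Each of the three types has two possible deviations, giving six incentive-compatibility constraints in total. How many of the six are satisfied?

3

High-quality (own payoff 81 − 5.1×15.7 = 0.93): to a=0 gives 25 → profitable ✗; to a=7.8 gives 45 − 5.1×7.8 = 5.22 → profitable ✗.
Low-quality (own payoff 25): to a=7.8 gives 45 − 10.6×7.8 = -37.68 → no gain ✓; to a=15.7 gives 81 − 10.6×15.7 = -85.42 → no gain ✓.
Mid-quality (own payoff 45 − 8.4×7.8 = -20.52): to a=0 gives 25 → profitable ✗; to a=15.7 gives 81 − 8.4×15.7 = -50.88 → no gain ✓.
3 of the 6 constraints hold; not an equilibrium.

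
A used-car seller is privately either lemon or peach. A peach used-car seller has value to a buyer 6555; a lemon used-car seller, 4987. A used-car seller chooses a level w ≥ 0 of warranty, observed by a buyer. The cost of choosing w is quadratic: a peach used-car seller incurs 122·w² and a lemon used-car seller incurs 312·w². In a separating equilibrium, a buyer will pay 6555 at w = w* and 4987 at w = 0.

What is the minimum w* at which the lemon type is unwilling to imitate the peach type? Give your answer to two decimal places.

The lemon type at w = 0 receives 4987; imitating at w* yields 6555 − 312·w*².
Indifference: 4987 = 6555 − 312·w*², so w*² = (6555 − 4987) / 312 ≈ 5.0256.
w* = √5.0256 ≈ 2.24.

2.24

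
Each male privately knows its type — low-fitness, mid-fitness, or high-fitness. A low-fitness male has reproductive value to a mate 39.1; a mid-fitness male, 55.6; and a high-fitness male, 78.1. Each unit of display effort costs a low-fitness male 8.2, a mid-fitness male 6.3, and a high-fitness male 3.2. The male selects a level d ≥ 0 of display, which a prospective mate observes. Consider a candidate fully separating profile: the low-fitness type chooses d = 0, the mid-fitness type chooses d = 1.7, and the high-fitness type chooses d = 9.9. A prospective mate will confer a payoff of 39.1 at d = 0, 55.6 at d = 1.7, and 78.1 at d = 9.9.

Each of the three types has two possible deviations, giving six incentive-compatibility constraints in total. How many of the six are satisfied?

4

Mid-fitness (own payoff 55.6 − 6.3×1.7 = 44.89): to d=0 gives 39.1 → no gain ✓; to d=9.9 gives 78.1 − 6.3×9.9 = 15.73 → no gain ✓.
High-fitness (own payoff 78.1 − 3.2×9.9 = 46.42): to d=0 gives 39.1 → no gain ✓; to d=1.7 gives 55.6 − 3.2×1.7 = 50.16 → profitable ✗.
Low-fitness (own payoff 39.1): to d=1.7 gives 55.6 − 8.2×1.7 = 41.66 → profitable ✗; to d=9.9 gives 78.1 − 8.2×9.9 = -3.08 → no gain ✓.
4 of the 6 constraints hold; not an equilibrium.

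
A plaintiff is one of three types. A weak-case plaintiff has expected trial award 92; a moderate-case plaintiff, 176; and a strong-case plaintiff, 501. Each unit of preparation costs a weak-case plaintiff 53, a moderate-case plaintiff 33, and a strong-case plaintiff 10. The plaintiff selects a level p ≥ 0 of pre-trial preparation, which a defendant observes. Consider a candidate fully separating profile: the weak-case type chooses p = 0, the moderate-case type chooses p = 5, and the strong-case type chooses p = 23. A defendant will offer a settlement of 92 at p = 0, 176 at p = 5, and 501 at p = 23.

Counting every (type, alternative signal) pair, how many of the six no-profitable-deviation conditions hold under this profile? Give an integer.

5

Moderate-case (own payoff 176 − 33×5 = 11): to p=0 gives 92 → profitable ✗; to p=23 gives 501 − 33×23 = -258 → no gain ✓.
Weak-case (own payoff 92): to p=5 gives 176 − 53×5 = -89 → no gain ✓; to p=23 gives 501 − 53×23 = -718 → no gain ✓.
Strong-case (own payoff 501 − 10×23 = 271): to p=0 gives 92 → no gain ✓; to p=5 gives 176 − 10×5 = 126 → no gain ✓.
5 of the 6 constraints hold; not an equilibrium.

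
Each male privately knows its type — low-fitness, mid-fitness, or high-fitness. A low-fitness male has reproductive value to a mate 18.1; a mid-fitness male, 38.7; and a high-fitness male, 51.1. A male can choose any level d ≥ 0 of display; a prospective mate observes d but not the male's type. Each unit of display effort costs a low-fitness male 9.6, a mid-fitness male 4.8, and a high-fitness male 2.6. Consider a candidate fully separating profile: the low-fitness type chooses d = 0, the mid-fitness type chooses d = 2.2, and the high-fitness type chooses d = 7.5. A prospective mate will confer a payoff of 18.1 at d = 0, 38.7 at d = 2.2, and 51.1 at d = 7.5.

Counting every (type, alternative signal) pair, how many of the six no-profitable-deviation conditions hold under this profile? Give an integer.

5

High-fitness (own payoff 51.1 − 2.6×7.5 = 31.6): to d=0 gives 18.1 → no gain ✓; to d=2.2 gives 38.7 − 2.6×2.2 = 32.98 → profitable ✗.
Low-fitness (own payoff 18.1): to d=2.2 gives 38.7 − 9.6×2.2 = 17.58 → no gain ✓; to d=7.5 gives 51.1 − 9.6×7.5 = -20.9 → no gain ✓.
Mid-fitness (own payoff 38.7 − 4.8×2.2 = 28.14): to d=0 gives 18.1 → no gain ✓; to d=7.5 gives 51.1 − 4.8×7.5 = 15.1 → no gain ✓.
5 of the 6 constraints hold; not an equilibrium.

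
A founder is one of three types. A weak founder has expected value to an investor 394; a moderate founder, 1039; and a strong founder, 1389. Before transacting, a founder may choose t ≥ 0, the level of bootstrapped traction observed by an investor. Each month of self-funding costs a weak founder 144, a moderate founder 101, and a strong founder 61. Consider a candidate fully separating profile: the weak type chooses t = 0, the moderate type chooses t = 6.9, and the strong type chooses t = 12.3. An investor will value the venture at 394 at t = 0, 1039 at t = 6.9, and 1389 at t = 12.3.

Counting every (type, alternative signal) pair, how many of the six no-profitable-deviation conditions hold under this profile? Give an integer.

Strong (own payoff 1389 − 61×12.3 = 638.7): to t=0 gives 394 → no gain ✓; to t=6.9 gives 1039 − 61×6.9 = 618.1 → no gain ✓.
Weak (own payoff 394): to t=6.9 gives 1039 − 144×6.9 = 45.4 → no gain ✓; to t=12.3 gives 1389 − 144×12.3 = -382.2 → no gain ✓.
Moderate (own payoff 1039 − 101×6.9 = 342.1): to t=0 gives 394 → profitable ✗; to t=12.3 gives 1389 − 101×12.3 = 146.7 → no gain ✓.
5 of the 6 constraints hold; not an equilibrium.

5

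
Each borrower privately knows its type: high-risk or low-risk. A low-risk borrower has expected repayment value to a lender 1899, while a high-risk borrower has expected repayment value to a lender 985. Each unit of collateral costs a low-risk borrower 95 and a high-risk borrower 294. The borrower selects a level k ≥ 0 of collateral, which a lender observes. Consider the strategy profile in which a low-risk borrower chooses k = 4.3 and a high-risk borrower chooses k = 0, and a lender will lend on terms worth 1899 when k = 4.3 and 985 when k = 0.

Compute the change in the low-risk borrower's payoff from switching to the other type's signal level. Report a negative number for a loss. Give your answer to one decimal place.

-505.5

Playing k = 4.3 the low-risk borrower receives 1899 − 95 × 4.3 = 1490.5.
Deviating to k = 0 yields 985 instead.
Gain from deviating: 985 − 1490.5 = -505.5.
The gain is negative, so the low-risk type's incentive-compatibility constraint is satisfied.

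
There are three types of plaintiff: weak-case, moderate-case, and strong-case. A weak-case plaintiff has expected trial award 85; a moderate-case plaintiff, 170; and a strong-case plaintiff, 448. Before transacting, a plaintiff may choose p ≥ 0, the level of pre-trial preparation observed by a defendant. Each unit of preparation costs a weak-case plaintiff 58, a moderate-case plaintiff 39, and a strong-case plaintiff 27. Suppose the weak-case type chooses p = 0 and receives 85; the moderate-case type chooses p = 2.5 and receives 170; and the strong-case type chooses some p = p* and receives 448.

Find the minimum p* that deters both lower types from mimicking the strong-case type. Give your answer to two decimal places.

Moderate-case type (on-path payoff 170 − 39×2.5 = 72.5) won't mimic when 72.5 ≥ 448 − 39·p*, i.e. p* ≥ 9.63.
Weak-case type (on-path payoff 85) won't mimic when 85 ≥ 448 − 58·p*, i.e. p* ≥ 6.26.
Both must hold, so p* = max(6.26, 9.63) = 9.63. The moderate-case type's constraint binds.

9.63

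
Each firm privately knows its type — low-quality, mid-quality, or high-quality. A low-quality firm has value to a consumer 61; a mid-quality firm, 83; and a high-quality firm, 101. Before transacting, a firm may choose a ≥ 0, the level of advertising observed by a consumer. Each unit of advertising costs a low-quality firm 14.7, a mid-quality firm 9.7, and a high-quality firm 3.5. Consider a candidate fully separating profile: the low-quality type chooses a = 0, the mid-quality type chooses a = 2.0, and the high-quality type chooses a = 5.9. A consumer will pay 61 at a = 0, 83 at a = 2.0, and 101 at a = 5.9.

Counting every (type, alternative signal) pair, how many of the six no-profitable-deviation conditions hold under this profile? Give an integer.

Low-quality (own payoff 61): to a=2.0 gives 83 − 14.7×2.0 = 53.6 → no gain ✓; to a=5.9 gives 101 − 14.7×5.9 = 14.27 → no gain ✓.
High-quality (own payoff 101 − 3.5×5.9 = 80.35): to a=0 gives 61 → no gain ✓; to a=2.0 gives 83 − 3.5×2.0 = 76 → no gain ✓.
Mid-quality (own payoff 83 − 9.7×2.0 = 63.6): to a=0 gives 61 → no gain ✓; to a=5.9 gives 101 − 9.7×5.9 = 43.77 → no gain ✓.
6 of the 6 constraints hold; this profile is a separating equilibrium.

6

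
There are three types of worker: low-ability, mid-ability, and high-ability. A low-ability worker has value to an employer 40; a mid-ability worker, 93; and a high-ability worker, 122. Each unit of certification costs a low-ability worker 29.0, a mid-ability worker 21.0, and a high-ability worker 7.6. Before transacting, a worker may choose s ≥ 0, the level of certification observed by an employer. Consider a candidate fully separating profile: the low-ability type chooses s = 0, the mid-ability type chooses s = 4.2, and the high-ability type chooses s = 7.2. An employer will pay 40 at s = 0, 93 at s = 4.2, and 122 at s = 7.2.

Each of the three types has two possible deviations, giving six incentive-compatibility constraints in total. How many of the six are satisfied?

5

High-ability (own payoff 122 − 7.6×7.2 = 67.28): to s=0 gives 40 → no gain ✓; to s=4.2 gives 93 − 7.6×4.2 = 61.08 → no gain ✓.
Mid-ability (own payoff 93 − 21.0×4.2 = 4.8): to s=0 gives 40 → profitable ✗; to s=7.2 gives 122 − 21.0×7.2 = -29.2 → no gain ✓.
Low-ability (own payoff 40): to s=4.2 gives 93 − 29.0×4.2 = -28.8 → no gain ✓; to s=7.2 gives 122 − 29.0×7.2 = -86.8 → no gain ✓.
5 of the 6 constraints hold; not an equilibrium.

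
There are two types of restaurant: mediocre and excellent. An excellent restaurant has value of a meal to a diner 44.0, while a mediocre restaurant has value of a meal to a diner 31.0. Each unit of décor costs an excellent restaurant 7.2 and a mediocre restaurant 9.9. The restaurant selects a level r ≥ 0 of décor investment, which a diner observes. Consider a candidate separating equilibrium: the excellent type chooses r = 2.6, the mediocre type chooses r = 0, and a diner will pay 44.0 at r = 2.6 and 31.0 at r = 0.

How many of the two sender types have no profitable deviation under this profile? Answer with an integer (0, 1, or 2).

Excellent type: signal → 44.0 − 7.2 × 2.6 = 25.28; deviate to 0 → 31.0. IC fails (25.28 < 31.0).
Mediocre type: stay at 0 → 31.0; mimic → 44.0 − 9.9 × 2.6 = 18.26. IC holds (31.0 ≥ 18.26).
1 of 2 constraints hold, so this profile is not an equilibrium.

1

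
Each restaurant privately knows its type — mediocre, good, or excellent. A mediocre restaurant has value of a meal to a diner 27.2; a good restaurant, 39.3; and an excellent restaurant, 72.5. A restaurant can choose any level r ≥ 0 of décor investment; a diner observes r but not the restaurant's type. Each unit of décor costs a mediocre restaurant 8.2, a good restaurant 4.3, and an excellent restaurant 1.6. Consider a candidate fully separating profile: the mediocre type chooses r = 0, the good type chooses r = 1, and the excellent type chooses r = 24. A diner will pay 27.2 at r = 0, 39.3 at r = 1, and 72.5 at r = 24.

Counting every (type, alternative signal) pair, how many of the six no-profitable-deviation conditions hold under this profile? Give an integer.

Mediocre (own payoff 27.2): to r=1 gives 39.3 − 8.2×1 = 31.1 → profitable ✗; to r=24 gives 72.5 − 8.2×24 = -124.3 → no gain ✓.
Good (own payoff 39.3 − 4.3×1 = 35): to r=0 gives 27.2 → no gain ✓; to r=24 gives 72.5 − 4.3×24 = -30.7 → no gain ✓.
Excellent (own payoff 72.5 − 1.6×24 = 34.1): to r=0 gives 27.2 → no gain ✓; to r=1 gives 39.3 − 1.6×1 = 37.7 → profitable ✗.
4 of the 6 constraints hold; not an equilibrium.

4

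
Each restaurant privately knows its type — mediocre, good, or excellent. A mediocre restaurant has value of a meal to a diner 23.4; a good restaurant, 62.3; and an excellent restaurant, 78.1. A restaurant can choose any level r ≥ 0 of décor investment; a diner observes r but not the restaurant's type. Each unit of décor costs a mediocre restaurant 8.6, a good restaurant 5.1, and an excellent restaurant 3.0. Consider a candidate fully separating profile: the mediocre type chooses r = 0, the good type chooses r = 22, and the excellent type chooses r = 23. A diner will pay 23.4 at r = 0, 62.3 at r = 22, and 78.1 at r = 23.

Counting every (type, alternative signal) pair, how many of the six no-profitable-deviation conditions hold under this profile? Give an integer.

Good (own payoff 62.3 − 5.1×22 = -49.9): to r=0 gives 23.4 → profitable ✗; to r=23 gives 78.1 − 5.1×23 = -39.2 → profitable ✗.
Mediocre (own payoff 23.4): to r=22 gives 62.3 − 8.6×22 = -126.9 → no gain ✓; to r=23 gives 78.1 − 8.6×23 = -119.7 → no gain ✓.
Excellent (own payoff 78.1 − 3.0×23 = 9.1): to r=0 gives 23.4 → profitable ✗; to r=22 gives 62.3 − 3.0×22 = -3.7 → no gain ✓.
3 of the 6 constraints hold; not an equilibrium.

3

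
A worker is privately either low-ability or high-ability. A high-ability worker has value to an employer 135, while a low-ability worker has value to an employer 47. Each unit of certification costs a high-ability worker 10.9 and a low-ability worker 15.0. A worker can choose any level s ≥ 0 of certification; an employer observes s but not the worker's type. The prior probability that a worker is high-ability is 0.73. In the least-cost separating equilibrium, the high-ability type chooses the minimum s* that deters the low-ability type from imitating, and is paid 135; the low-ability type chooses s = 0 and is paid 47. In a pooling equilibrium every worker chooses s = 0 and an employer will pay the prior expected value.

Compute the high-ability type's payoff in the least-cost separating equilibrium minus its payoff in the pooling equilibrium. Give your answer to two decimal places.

Least-cost separating signal: s* solves 47 = 135 − 15.0·s*, so s* = (135 − 47)/15.0 ≈ 5.8667.
High-ability type's separating payoff: 135 − 10.9 × s* = 135 − 10.9 × (135 − 47)/15.0 = 135 − 959.2/15.0 ≈ 71.0533.
Pooling payoff: 0.73 × 135 + 0.27 × 47 = 111.24.
Difference: 71.0533 − 111.24 = -40.1867, i.e. -40.19 to two decimal places.
The high-ability type would prefer the pooling outcome.

-40.19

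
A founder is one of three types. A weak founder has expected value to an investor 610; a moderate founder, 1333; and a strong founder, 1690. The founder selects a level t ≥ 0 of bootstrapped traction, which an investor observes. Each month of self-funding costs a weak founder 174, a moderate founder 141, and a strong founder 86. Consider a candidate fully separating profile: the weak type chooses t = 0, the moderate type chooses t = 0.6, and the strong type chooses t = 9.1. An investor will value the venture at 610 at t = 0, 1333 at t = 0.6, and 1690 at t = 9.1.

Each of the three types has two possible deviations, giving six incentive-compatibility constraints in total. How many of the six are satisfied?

Weak (own payoff 610): to t=0.6 gives 1333 − 174×0.6 = 1228.6 → profitable ✗; to t=9.1 gives 1690 − 174×9.1 = 106.6 → no gain ✓.
Strong (own payoff 1690 − 86×9.1 = 907.4): to t=0 gives 610 → no gain ✓; to t=0.6 gives 1333 − 86×0.6 = 1281.4 → profitable ✗.
Moderate (own payoff 1333 − 141×0.6 = 1248.4): to t=0 gives 610 → no gain ✓; to t=9.1 gives 1690 − 141×9.1 = 406.9 → no gain ✓.
4 of the 6 constraints hold; not an equilibrium.

4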